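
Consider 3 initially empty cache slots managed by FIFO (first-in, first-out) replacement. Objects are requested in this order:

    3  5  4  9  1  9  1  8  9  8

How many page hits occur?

4

3 -> miss, frames {3}
5 -> miss, frames {3,5}
4 -> miss, frames {3,5,4}
9 -> miss, evict 3, frames {5,4,9}
1 -> miss, evict 5, frames {4,9,1}
9 -> hit
1 -> hit
8 -> miss, evict 4, frames {9,1,8}
9 -> hit
8 -> hit
Hits: 4.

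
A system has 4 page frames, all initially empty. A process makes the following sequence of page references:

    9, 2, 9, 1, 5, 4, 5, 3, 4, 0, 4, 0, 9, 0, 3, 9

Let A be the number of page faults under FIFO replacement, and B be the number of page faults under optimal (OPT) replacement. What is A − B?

Under FIFO: F F . F F F . F . F . . F . . . → 8 faults.
Under OPT: F F . F F F . F . F . . . . . . → 7 faults.
A − B = 8 − 7 = 1.

1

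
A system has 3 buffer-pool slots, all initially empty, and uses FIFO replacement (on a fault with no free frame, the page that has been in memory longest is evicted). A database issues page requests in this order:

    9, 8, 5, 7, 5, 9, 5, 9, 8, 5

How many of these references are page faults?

7

9 → miss, frames [9]
8 → miss, frames [9, 8]
5 → miss, frames [9, 8, 5]
7 → miss, evict 9, frames [8, 5, 7]
5 → hit
9 → miss, evict 8, frames [5, 7, 9]
5 → hit
9 → hit
8 → miss, evict 5, frames [7, 9, 8]
5 → miss, evict 7, frames [9, 8, 5]
Page faults: 7.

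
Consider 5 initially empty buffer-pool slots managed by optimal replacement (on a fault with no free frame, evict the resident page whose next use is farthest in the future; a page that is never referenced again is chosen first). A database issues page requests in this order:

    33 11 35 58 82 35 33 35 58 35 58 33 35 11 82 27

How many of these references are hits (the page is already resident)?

33: fault, frames {33}
11: fault, frames {33,11}
35: fault, frames {33,11,35}
58: fault, frames {33,11,35,58}
82: fault, frames {33,11,35,58,82}
35: hit
33: hit
35: hit
58: hit
35: hit
58: hit
33: hit
35: hit
11: hit
82: hit
27: fault, evict 82, frames {33,11,35,58,27}
Hits: 10.

10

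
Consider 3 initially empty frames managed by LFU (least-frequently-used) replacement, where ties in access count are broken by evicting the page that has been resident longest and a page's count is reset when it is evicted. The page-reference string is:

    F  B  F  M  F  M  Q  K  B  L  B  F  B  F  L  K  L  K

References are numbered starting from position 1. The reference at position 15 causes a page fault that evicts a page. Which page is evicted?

M

pos 1: F → miss, frames [F]
pos 2: B → miss, frames [F, B]
pos 3: F → hit
pos 4: M → miss, frames [F, B, M]
pos 5: F → hit
pos 6: M → hit
pos 7: Q → miss, evict B, frames [F, M, Q]
pos 8: K → miss, evict Q, frames [F, M, K]
pos 9: B → miss, evict K, frames [F, M, B]
pos 10: L → miss, evict B, frames [F, M, L]
pos 11: B → miss, evict L, frames [F, M, B]
pos 12: F → hit
pos 13: B → hit
pos 14: F → hit
pos 15: L → miss, evict M, frames [F, B, L]
At position 15, page M is evicted.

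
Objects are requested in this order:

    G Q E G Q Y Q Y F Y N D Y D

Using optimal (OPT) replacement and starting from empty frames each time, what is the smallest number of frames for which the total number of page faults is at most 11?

f=1: 14 faults
f=2: 8 faults
f=3: 7 faults
f=4: 7 faults
f=5: 7 faults
f=6: 7 faults
f=7: 7 faults
Smallest f with faults ≤ 11 is 2.

2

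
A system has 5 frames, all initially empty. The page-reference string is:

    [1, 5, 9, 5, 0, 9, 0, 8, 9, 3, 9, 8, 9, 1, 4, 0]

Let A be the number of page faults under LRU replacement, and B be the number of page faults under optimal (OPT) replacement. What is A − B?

2

Under LRU: F F F . F . . F . F . . . F F F → 9 faults.
Under OPT: F F F . F . . F . F . . . . F . → 7 faults.
A − B = 9 − 7 = 2.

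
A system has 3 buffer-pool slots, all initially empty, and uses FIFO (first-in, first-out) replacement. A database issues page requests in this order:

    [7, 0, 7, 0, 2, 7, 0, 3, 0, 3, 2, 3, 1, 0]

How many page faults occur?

7 -> fault, frames (7)
0 -> fault, frames (7 0)
7 -> hit
0 -> hit
2 -> fault, frames (7 0 2)
7 -> hit
0 -> hit
3 -> fault, evict 7, frames (0 2 3)
0 -> hit
3 -> hit
2 -> hit
3 -> hit
1 -> fault, evict 0, frames (2 3 1)
0 -> fault, evict 2, frames (3 1 0)
Page faults: 6.

6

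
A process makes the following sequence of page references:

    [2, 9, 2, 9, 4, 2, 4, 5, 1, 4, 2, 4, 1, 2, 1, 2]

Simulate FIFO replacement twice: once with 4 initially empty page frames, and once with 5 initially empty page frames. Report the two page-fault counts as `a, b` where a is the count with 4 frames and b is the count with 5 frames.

6, 5

4 frames: F F . . F . . F F . F . . . . . → 6 faults.
5 frames: F F . . F . . F F . . . . . . . → 5 faults.
5 < 6: adding a frame reduced faults, as is typical.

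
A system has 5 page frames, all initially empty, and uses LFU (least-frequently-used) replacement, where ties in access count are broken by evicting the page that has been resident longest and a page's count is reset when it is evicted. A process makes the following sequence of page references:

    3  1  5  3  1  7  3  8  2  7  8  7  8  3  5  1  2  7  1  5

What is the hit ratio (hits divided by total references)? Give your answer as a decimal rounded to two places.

3 → miss, frames {3}
1 → miss, frames {3,1}
5 → miss, frames {3,1,5}
3 → hit
1 → hit
7 → miss, frames {3,1,5,7}
3 → hit
8 → miss, frames {3,1,5,7,8}
2 → miss, evict 5, frames {3,1,7,8,2}
7 → hit
8 → hit
7 → hit
8 → hit
3 → hit
5 → miss, evict 2, frames {3,1,7,8,5}
1 → hit
2 → miss, evict 5, frames {3,1,7,8,2}
7 → hit
1 → hit
5 → miss, evict 2, frames {3,1,7,8,5}
Hits: 11 of 20 references → 11/20 = 0.5500.

0.55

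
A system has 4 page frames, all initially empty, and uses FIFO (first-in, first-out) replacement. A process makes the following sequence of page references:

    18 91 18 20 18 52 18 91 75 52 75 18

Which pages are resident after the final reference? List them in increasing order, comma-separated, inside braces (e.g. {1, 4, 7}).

{18, 20, 52, 75}

18 -> miss, frames (18)
91 -> miss, frames (18 91)
18 -> hit
20 -> miss, frames (18 91 20)
18 -> hit
52 -> miss, frames (18 91 20 52)
18 -> hit
91 -> hit
75 -> miss, evict 18, frames (91 20 52 75)
52 -> hit
75 -> hit
18 -> miss, evict 91, frames (20 52 75 18)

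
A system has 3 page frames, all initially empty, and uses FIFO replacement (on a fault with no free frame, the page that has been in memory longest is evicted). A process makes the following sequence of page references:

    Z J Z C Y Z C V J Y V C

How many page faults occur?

Z → fault, frames [Z]
J → fault, frames [Z, J]
Z → hit
C → fault, frames [Z, J, C]
Y → fault, evict Z, frames [J, C, Y]
Z → fault, evict J, frames [C, Y, Z]
C → hit
V → fault, evict C, frames [Y, Z, V]
J → fault, evict Y, frames [Z, V, J]
Y → fault, evict Z, frames [V, J, Y]
V → hit
C → fault, evict V, frames [J, Y, C]
Page faults: 9.

9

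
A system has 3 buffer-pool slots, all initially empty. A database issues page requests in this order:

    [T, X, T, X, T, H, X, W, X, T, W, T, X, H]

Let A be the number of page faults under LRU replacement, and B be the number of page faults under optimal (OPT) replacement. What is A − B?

1

Under LRU: F F . . . F . F . F . . . F → 6 faults.
Under OPT: F F . . . F . F . . . . . F → 5 faults.
A − B = 6 − 5 = 1.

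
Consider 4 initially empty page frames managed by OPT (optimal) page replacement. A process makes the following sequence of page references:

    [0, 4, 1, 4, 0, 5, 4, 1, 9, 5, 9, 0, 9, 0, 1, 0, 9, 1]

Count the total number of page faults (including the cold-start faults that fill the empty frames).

5

0 → miss, frames (0)
4 → miss, frames (0 4)
1 → miss, frames (0 4 1)
4 → hit
0 → hit
5 → miss, frames (0 4 1 5)
4 → hit
1 → hit
9 → miss, evict 4, frames (0 1 5 9)
5 → hit
9 → hit
0 → hit
9 → hit
0 → hit
1 → hit
0 → hit
9 → hit
1 → hit
Page faults: 5.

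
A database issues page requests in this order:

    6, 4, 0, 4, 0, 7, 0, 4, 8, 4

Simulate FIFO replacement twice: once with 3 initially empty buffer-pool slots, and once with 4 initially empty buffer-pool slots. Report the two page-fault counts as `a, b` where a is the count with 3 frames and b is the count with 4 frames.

6, 5

3 frames: F F F . . F . . F F → 6 faults.
4 frames: F F F . . F . . F . → 5 faults.
5 < 6: adding a frame reduced faults, as is typical.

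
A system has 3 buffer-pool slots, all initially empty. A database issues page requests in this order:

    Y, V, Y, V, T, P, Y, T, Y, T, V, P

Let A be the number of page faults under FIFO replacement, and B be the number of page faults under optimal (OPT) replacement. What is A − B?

Under FIFO: F F . . F F F . . . F . → 6 faults.
Under OPT: F F . . F F . . . . F . → 5 faults.
A − B = 6 − 5 = 1.

1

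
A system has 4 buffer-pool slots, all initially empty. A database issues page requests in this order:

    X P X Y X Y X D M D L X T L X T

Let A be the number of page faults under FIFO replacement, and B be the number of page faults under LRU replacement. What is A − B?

Under FIFO: F F . F . . . F F . F F F . . . → 8 faults.
Under LRU: F F . F . . . F F . F . F . . . → 7 faults.
A − B = 8 − 7 = 1.

1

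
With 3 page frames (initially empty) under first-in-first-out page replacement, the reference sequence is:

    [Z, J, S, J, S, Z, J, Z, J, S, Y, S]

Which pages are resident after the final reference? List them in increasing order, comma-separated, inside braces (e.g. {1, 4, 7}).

Z: miss, frames {Z}
J: miss, frames {Z,J}
S: miss, frames {Z,J,S}
J: hit
S: hit
Z: hit
J: hit
Z: hit
J: hit
S: hit
Y: miss, evict Z, frames {J,S,Y}
S: hit

{J, S, Y}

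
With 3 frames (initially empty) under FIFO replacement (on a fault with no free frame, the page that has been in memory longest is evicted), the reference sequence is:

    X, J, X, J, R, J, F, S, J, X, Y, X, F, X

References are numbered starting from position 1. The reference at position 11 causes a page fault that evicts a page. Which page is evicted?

pos 1: X -> fault, frames (X)
pos 2: J -> fault, frames (X J)
pos 3: X -> hit
pos 4: J -> hit
pos 5: R -> fault, frames (X J R)
pos 6: J -> hit
pos 7: F -> fault, evict X, frames (J R F)
pos 8: S -> fault, evict J, frames (R F S)
pos 9: J -> fault, evict R, frames (F S J)
pos 10: X -> fault, evict F, frames (S J X)
pos 11: Y -> fault, evict S, frames (J X Y)
At position 11, page S is evicted.

S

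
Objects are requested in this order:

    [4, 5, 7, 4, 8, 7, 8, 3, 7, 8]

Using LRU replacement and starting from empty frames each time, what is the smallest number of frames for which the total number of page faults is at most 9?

2

f=1: 10 faults
f=2: 9 faults
f=3: 5 faults
f=4: 5 faults
f=5: 5 faults
Smallest f with faults ≤ 9 is 2.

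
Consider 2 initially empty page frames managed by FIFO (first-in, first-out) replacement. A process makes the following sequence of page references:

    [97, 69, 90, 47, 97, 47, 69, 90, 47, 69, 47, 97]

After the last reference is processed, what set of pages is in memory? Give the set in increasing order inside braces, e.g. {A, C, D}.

97: miss, frames {97}
69: miss, frames {97,69}
90: miss, evict 97, frames {69,90}
47: miss, evict 69, frames {90,47}
97: miss, evict 90, frames {47,97}
47: hit
69: miss, evict 47, frames {97,69}
90: miss, evict 97, frames {69,90}
47: miss, evict 69, frames {90,47}
69: miss, evict 90, frames {47,69}
47: hit
97: miss, evict 47, frames {69,97}

{69, 97}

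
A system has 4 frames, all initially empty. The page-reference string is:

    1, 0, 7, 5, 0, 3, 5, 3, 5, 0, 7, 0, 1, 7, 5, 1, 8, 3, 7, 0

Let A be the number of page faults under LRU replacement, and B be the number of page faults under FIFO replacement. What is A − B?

1

Under LRU: F F F F . F . . . . . . F . . . F F F F → 10 faults.
Under FIFO: F F F F . F . . . . . . F . . . F . F F → 9 faults.
A − B = 10 − 9 = 1.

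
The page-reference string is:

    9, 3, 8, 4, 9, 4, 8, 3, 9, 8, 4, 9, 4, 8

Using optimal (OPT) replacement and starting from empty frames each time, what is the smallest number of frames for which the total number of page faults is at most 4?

4

f=1: 14 faults
f=2: 9 faults
f=3: 6 faults
f=4: 4 faults
Smallest f with faults ≤ 4 is 4.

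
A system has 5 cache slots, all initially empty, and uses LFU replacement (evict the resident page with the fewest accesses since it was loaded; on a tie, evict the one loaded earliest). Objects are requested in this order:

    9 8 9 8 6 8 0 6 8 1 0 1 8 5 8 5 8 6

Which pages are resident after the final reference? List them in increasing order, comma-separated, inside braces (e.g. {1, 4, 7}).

9: miss, frames [9]
8: miss, frames [9, 8]
9: hit
8: hit
6: miss, frames [9, 8, 6]
8: hit
0: miss, frames [9, 8, 6, 0]
6: hit
8: hit
1: miss, frames [9, 8, 6, 0, 1]
0: hit
1: hit
8: hit
5: miss, evict 9, frames [8, 6, 0, 1, 5]
8: hit
5: hit
8: hit
6: hit

{0, 1, 5, 6, 8}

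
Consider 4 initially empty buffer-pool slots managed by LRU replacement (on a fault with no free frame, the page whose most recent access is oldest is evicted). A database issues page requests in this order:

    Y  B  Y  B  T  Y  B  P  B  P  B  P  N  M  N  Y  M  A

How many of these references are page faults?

Y: miss, frames [Y]
B: miss, frames [Y, B]
Y: hit
B: hit
T: miss, frames [Y, B, T]
Y: hit
B: hit
P: miss, frames [T, Y, B, P]
B: hit
P: hit
B: hit
P: hit
N: miss, evict T, frames [Y, B, P, N]
M: miss, evict Y, frames [B, P, N, M]
N: hit
Y: miss, evict B, frames [P, M, N, Y]
M: hit
A: miss, evict P, frames [N, Y, M, A]
Page faults: 8.

8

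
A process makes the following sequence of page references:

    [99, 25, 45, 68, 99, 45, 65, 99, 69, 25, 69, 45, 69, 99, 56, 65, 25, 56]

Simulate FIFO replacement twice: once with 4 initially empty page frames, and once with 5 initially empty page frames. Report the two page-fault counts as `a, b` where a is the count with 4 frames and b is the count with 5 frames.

11, 9

4 frames: F F F F . . F F F F . F . . F F . . → 11 faults.
5 frames: F F F F . . F . F . . . . F F . F . → 9 faults.
9 < 11: adding a frame reduced faults, as is typical.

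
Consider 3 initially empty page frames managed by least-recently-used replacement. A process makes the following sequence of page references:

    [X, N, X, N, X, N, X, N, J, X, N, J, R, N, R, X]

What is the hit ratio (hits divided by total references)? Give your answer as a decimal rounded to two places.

0.69

X -> miss, frames (X)
N -> miss, frames (X N)
X -> hit
N -> hit
X -> hit
N -> hit
X -> hit
N -> hit
J -> miss, frames (X N J)
X -> hit
N -> hit
J -> hit
R -> miss, evict X, frames (N J R)
N -> hit
R -> hit
X -> miss, evict J, frames (N R X)
Hits: 11 of 16 references → 11/16 = 0.6875.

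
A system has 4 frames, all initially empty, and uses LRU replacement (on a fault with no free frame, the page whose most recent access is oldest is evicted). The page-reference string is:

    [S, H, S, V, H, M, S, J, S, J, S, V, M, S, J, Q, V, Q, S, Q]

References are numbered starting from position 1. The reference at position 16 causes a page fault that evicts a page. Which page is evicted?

V

pos 1: S -> fault, frames {S}
pos 2: H -> fault, frames {S,H}
pos 3: S -> hit
pos 4: V -> fault, frames {H,S,V}
pos 5: H -> hit
pos 6: M -> fault, frames {S,V,H,M}
pos 7: S -> hit
pos 8: J -> fault, evict V, frames {H,M,S,J}
pos 9: S -> hit
pos 10: J -> hit
pos 11: S -> hit
pos 12: V -> fault, evict H, frames {M,J,S,V}
pos 13: M -> hit
pos 14: S -> hit
pos 15: J -> hit
pos 16: Q -> fault, evict V, frames {M,S,J,Q}
At position 16, page V is evicted.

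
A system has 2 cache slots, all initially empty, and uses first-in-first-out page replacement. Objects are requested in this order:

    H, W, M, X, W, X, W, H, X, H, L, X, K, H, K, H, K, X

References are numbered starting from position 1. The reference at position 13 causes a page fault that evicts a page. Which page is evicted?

X

pos 1: H: fault, frames {H}
pos 2: W: fault, frames {H,W}
pos 3: M: fault, evict H, frames {W,M}
pos 4: X: fault, evict W, frames {M,X}
pos 5: W: fault, evict M, frames {X,W}
pos 6: X: hit
pos 7: W: hit
pos 8: H: fault, evict X, frames {W,H}
pos 9: X: fault, evict W, frames {H,X}
pos 10: H: hit
pos 11: L: fault, evict H, frames {X,L}
pos 12: X: hit
pos 13: K: fault, evict X, frames {L,K}
At position 13, page X is evicted.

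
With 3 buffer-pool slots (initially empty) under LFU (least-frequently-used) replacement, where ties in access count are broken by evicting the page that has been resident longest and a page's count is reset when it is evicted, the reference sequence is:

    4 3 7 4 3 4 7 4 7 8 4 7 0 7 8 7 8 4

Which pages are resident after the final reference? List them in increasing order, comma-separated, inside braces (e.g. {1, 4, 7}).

{4, 7, 8}

4: fault, frames [4]
3: fault, frames [4, 3]
7: fault, frames [4, 3, 7]
4: hit
3: hit
4: hit
7: hit
4: hit
7: hit
8: fault, evict 3, frames [4, 7, 8]
4: hit
7: hit
0: fault, evict 8, frames [4, 7, 0]
7: hit
8: fault, evict 0, frames [4, 7, 8]
7: hit
8: hit
4: hit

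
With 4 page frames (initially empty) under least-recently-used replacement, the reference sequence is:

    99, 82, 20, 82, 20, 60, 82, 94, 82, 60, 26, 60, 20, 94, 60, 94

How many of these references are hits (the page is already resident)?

99: fault, frames {99}
82: fault, frames {99,82}
20: fault, frames {99,82,20}
82: hit
20: hit
60: fault, frames {99,82,20,60}
82: hit
94: fault, evict 99, frames {20,60,82,94}
82: hit
60: hit
26: fault, evict 20, frames {94,82,60,26}
60: hit
20: fault, evict 94, frames {82,26,60,20}
94: fault, evict 82, frames {26,60,20,94}
60: hit
94: hit
Hits: 8.

8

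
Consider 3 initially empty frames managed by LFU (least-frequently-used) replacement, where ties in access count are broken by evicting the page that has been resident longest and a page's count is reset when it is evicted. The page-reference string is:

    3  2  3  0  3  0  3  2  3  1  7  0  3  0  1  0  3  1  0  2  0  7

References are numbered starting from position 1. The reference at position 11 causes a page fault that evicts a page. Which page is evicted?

1

pos 1: 3 → miss, frames {3}
pos 2: 2 → miss, frames {3,2}
pos 3: 3 → hit
pos 4: 0 → miss, frames {3,2,0}
pos 5: 3 → hit
pos 6: 0 → hit
pos 7: 3 → hit
pos 8: 2 → hit
pos 9: 3 → hit
pos 10: 1 → miss, evict 2, frames {3,0,1}
pos 11: 7 → miss, evict 1, frames {3,0,7}
At position 11, page 1 is evicted.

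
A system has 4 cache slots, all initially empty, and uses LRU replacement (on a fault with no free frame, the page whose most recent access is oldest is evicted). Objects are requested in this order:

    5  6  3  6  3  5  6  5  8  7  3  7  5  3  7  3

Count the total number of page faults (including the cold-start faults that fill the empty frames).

5 -> miss, frames {5}
6 -> miss, frames {5,6}
3 -> miss, frames {5,6,3}
6 -> hit
3 -> hit
5 -> hit
6 -> hit
5 -> hit
8 -> miss, frames {3,6,5,8}
7 -> miss, evict 3, frames {6,5,8,7}
3 -> miss, evict 6, frames {5,8,7,3}
7 -> hit
5 -> hit
3 -> hit
7 -> hit
3 -> hit
Page faults: 6.

6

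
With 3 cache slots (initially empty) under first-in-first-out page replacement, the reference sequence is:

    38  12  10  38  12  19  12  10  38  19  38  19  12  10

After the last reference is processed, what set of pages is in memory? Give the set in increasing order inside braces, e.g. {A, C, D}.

38 -> fault, frames [38]
12 -> fault, frames [38, 12]
10 -> fault, frames [38, 12, 10]
38 -> hit
12 -> hit
19 -> fault, evict 38, frames [12, 10, 19]
12 -> hit
10 -> hit
38 -> fault, evict 12, frames [10, 19, 38]
19 -> hit
38 -> hit
19 -> hit
12 -> fault, evict 10, frames [19, 38, 12]
10 -> fault, evict 19, frames [38, 12, 10]

{10, 12, 38}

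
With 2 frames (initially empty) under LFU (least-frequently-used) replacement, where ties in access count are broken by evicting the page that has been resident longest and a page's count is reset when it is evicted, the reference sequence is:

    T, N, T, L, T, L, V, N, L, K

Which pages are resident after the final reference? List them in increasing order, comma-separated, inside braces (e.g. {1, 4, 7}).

{K, T}

T -> fault, frames {T}
N -> fault, frames {T,N}
T -> hit
L -> fault, evict N, frames {T,L}
T -> hit
L -> hit
V -> fault, evict L, frames {T,V}
N -> fault, evict V, frames {T,N}
L -> fault, evict N, frames {T,L}
K -> fault, evict L, frames {T,K}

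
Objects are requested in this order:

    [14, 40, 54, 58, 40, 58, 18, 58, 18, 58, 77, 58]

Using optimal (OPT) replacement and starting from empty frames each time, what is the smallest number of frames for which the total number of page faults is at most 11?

2

f=1: 12 faults
f=2: 6 faults
f=3: 6 faults
f=4: 6 faults
f=5: 6 faults
f=6: 6 faults
Smallest f with faults ≤ 11 is 2.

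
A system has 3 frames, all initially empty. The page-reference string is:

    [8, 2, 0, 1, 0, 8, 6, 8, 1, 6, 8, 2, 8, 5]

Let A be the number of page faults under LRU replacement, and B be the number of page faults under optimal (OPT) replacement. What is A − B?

Under LRU: F F F F . F F . F . . F . F → 9 faults.
Under OPT: F F F F . . F . . . . F . F → 7 faults.
A − B = 9 − 7 = 2.

2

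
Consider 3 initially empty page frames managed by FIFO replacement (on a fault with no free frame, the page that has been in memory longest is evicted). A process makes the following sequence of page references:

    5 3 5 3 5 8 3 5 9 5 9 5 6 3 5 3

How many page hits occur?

5 -> fault, frames {5}
3 -> fault, frames {5,3}
5 -> hit
3 -> hit
5 -> hit
8 -> fault, frames {5,3,8}
3 -> hit
5 -> hit
9 -> fault, evict 5, frames {3,8,9}
5 -> fault, evict 3, frames {8,9,5}
9 -> hit
5 -> hit
6 -> fault, evict 8, frames {9,5,6}
3 -> fault, evict 9, frames {5,6,3}
5 -> hit
3 -> hit
Hits: 9.

9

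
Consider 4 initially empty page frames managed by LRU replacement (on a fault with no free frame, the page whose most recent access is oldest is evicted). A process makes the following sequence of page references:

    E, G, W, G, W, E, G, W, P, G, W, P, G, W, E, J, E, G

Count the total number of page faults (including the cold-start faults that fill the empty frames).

5

E → miss, frames {E}
G → miss, frames {E,G}
W → miss, frames {E,G,W}
G → hit
W → hit
E → hit
G → hit
W → hit
P → miss, frames {E,G,W,P}
G → hit
W → hit
P → hit
G → hit
W → hit
E → hit
J → miss, evict P, frames {G,W,E,J}
E → hit
G → hit
Page faults: 5.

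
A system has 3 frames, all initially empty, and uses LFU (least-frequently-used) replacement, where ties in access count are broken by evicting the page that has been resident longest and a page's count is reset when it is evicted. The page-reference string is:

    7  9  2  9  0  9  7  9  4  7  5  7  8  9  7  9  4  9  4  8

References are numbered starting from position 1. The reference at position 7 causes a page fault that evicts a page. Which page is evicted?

2

pos 1: 7 → miss, frames (7)
pos 2: 9 → miss, frames (7 9)
pos 3: 2 → miss, frames (7 9 2)
pos 4: 9 → hit
pos 5: 0 → miss, evict 7, frames (9 2 0)
pos 6: 9 → hit
pos 7: 7 → miss, evict 2, frames (9 0 7)
At position 7, page 2 is evicted.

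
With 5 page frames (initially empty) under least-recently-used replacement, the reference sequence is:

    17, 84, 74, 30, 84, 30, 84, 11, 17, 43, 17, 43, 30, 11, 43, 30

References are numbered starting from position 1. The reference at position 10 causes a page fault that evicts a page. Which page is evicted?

pos 1: 17: fault, frames [17]
pos 2: 84: fault, frames [17, 84]
pos 3: 74: fault, frames [17, 84, 74]
pos 4: 30: fault, frames [17, 84, 74, 30]
pos 5: 84: hit
pos 6: 30: hit
pos 7: 84: hit
pos 8: 11: fault, frames [17, 74, 30, 84, 11]
pos 9: 17: hit
pos 10: 43: fault, evict 74, frames [30, 84, 11, 17, 43]
At position 10, page 74 is evicted.

74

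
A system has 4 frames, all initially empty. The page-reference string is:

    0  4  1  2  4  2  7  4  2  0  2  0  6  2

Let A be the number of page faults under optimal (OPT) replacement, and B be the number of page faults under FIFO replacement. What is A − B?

-1

Under OPT: F F F F . . F . . . . . F . → 6 faults.
Under FIFO: F F F F . . F . . F . . F . → 7 faults.
A − B = 6 − 7 = -1.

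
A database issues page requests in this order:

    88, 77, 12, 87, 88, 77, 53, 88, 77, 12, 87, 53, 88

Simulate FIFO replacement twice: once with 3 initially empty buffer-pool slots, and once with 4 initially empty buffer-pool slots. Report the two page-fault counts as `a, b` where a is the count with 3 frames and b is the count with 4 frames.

3 frames: F F F F F F F . . F F . F → 10 faults.
4 frames: F F F F . . F F F F F F F → 11 faults.
11 > 10: adding a frame increased faults — Belady's anomaly.

10, 11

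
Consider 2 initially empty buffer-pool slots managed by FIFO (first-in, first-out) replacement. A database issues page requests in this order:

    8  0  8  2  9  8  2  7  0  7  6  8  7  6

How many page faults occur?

8 → miss, frames {8}
0 → miss, frames {8,0}
8 → hit
2 → miss, evict 8, frames {0,2}
9 → miss, evict 0, frames {2,9}
8 → miss, evict 2, frames {9,8}
2 → miss, evict 9, frames {8,2}
7 → miss, evict 8, frames {2,7}
0 → miss, evict 2, frames {7,0}
7 → hit
6 → miss, evict 7, frames {0,6}
8 → miss, evict 0, frames {6,8}
7 → miss, evict 6, frames {8,7}
6 → miss, evict 8, frames {7,6}
Page faults: 12.

12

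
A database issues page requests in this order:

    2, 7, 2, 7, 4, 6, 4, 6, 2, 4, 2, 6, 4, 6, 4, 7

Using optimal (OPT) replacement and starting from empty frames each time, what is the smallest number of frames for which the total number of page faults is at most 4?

f=1: 16 faults
f=2: 7 faults
f=3: 5 faults
f=4: 4 faults
Smallest f with faults ≤ 4 is 4.

4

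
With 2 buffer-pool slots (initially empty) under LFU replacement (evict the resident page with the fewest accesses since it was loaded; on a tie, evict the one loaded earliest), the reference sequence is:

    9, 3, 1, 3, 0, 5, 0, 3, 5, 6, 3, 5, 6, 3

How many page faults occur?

10

9: fault, frames {9}
3: fault, frames {9,3}
1: fault, evict 9, frames {3,1}
3: hit
0: fault, evict 1, frames {3,0}
5: fault, evict 0, frames {3,5}
0: fault, evict 5, frames {3,0}
3: hit
5: fault, evict 0, frames {3,5}
6: fault, evict 5, frames {3,6}
3: hit
5: fault, evict 6, frames {3,5}
6: fault, evict 5, frames {3,6}
3: hit
Page faults: 10.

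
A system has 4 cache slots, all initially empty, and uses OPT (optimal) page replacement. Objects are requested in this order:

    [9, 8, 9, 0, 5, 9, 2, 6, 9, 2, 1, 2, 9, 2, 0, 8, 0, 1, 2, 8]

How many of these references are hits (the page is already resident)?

12

9 -> miss, frames (9)
8 -> miss, frames (9 8)
9 -> hit
0 -> miss, frames (9 8 0)
5 -> miss, frames (9 8 0 5)
9 -> hit
2 -> miss, evict 5, frames (9 8 0 2)
6 -> miss, evict 8, frames (9 0 2 6)
9 -> hit
2 -> hit
1 -> miss, evict 6, frames (9 0 2 1)
2 -> hit
9 -> hit
2 -> hit
0 -> hit
8 -> miss, evict 9, frames (0 2 1 8)
0 -> hit
1 -> hit
2 -> hit
8 -> hit
Hits: 12.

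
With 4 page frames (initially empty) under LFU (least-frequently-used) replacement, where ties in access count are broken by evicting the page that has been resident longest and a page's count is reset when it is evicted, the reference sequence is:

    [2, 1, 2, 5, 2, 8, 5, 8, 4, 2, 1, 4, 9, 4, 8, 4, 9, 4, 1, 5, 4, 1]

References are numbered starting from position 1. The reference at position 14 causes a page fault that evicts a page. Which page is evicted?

pos 1: 2 -> miss, frames [2]
pos 2: 1 -> miss, frames [2, 1]
pos 3: 2 -> hit
pos 4: 5 -> miss, frames [2, 1, 5]
pos 5: 2 -> hit
pos 6: 8 -> miss, frames [2, 1, 5, 8]
pos 7: 5 -> hit
pos 8: 8 -> hit
pos 9: 4 -> miss, evict 1, frames [2, 5, 8, 4]
pos 10: 2 -> hit
pos 11: 1 -> miss, evict 4, frames [2, 5, 8, 1]
pos 12: 4 -> miss, evict 1, frames [2, 5, 8, 4]
pos 13: 9 -> miss, evict 4, frames [2, 5, 8, 9]
pos 14: 4 -> miss, evict 9, frames [2, 5, 8, 4]
At position 14, page 9 is evicted.

9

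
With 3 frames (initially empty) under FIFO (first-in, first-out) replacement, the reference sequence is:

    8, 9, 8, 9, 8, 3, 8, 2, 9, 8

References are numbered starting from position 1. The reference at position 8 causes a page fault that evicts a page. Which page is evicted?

8

pos 1: 8 → miss, frames [8]
pos 2: 9 → miss, frames [8, 9]
pos 3: 8 → hit
pos 4: 9 → hit
pos 5: 8 → hit
pos 6: 3 → miss, frames [8, 9, 3]
pos 7: 8 → hit
pos 8: 2 → miss, evict 8, frames [9, 3, 2]
At position 8, page 8 is evicted.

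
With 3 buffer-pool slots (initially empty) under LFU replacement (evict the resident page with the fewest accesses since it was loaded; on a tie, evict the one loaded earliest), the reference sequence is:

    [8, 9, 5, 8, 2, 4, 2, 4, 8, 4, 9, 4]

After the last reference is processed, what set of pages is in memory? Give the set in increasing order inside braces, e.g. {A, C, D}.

8 -> fault, frames (8)
9 -> fault, frames (8 9)
5 -> fault, frames (8 9 5)
8 -> hit
2 -> fault, evict 9, frames (8 5 2)
4 -> fault, evict 5, frames (8 2 4)
2 -> hit
4 -> hit
8 -> hit
4 -> hit
9 -> fault, evict 2, frames (8 4 9)
4 -> hit

{4, 8, 9}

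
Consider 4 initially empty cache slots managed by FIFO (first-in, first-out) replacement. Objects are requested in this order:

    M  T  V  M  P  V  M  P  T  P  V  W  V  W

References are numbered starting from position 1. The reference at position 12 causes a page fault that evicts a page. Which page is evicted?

M

pos 1: M → fault, frames {M}
pos 2: T → fault, frames {M,T}
pos 3: V → fault, frames {M,T,V}
pos 4: M → hit
pos 5: P → fault, frames {M,T,V,P}
pos 6: V → hit
pos 7: M → hit
pos 8: P → hit
pos 9: T → hit
pos 10: P → hit
pos 11: V → hit
pos 12: W → fault, evict M, frames {T,V,P,W}
At position 12, page M is evicted.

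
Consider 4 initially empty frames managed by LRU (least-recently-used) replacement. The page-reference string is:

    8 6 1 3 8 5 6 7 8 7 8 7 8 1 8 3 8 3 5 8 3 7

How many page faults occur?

8 -> fault, frames {8}
6 -> fault, frames {8,6}
1 -> fault, frames {8,6,1}
3 -> fault, frames {8,6,1,3}
8 -> hit
5 -> fault, evict 6, frames {1,3,8,5}
6 -> fault, evict 1, frames {3,8,5,6}
7 -> fault, evict 3, frames {8,5,6,7}
8 -> hit
7 -> hit
8 -> hit
7 -> hit
8 -> hit
1 -> fault, evict 5, frames {6,7,8,1}
8 -> hit
3 -> fault, evict 6, frames {7,1,8,3}
8 -> hit
3 -> hit
5 -> fault, evict 7, frames {1,8,3,5}
8 -> hit
3 -> hit
7 -> fault, evict 1, frames {5,8,3,7}
Page faults: 11.

11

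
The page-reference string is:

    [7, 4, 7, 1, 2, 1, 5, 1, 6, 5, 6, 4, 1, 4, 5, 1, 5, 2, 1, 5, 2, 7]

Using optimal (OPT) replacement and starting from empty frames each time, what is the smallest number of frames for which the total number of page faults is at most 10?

3

f=1: 22 faults
f=2: 12 faults
f=3: 9 faults
f=4: 8 faults
f=5: 7 faults
f=6: 6 faults
Smallest f with faults ≤ 10 is 3.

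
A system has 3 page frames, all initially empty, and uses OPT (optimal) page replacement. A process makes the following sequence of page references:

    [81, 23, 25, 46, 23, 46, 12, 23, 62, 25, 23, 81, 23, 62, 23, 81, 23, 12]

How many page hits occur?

81 -> fault, frames {81}
23 -> fault, frames {81,23}
25 -> fault, frames {81,23,25}
46 -> fault, evict 81, frames {23,25,46}
23 -> hit
46 -> hit
12 -> fault, evict 46, frames {23,25,12}
23 -> hit
62 -> fault, evict 12, frames {23,25,62}
25 -> hit
23 -> hit
81 -> fault, evict 25, frames {23,62,81}
23 -> hit
62 -> hit
23 -> hit
81 -> hit
23 -> hit
12 -> fault, evict 81, frames {23,62,12}
Hits: 10.

10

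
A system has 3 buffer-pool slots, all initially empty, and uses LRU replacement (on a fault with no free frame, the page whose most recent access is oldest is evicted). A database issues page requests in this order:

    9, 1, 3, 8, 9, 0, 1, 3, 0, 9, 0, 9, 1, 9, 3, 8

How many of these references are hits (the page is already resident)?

4

9 -> miss, frames [9]
1 -> miss, frames [9, 1]
3 -> miss, frames [9, 1, 3]
8 -> miss, evict 9, frames [1, 3, 8]
9 -> miss, evict 1, frames [3, 8, 9]
0 -> miss, evict 3, frames [8, 9, 0]
1 -> miss, evict 8, frames [9, 0, 1]
3 -> miss, evict 9, frames [0, 1, 3]
0 -> hit
9 -> miss, evict 1, frames [3, 0, 9]
0 -> hit
9 -> hit
1 -> miss, evict 3, frames [0, 9, 1]
9 -> hit
3 -> miss, evict 0, frames [1, 9, 3]
8 -> miss, evict 1, frames [9, 3, 8]
Hits: 4.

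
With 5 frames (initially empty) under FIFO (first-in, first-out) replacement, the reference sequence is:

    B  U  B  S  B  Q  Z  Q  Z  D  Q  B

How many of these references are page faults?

B -> fault, frames [B]
U -> fault, frames [B, U]
B -> hit
S -> fault, frames [B, U, S]
B -> hit
Q -> fault, frames [B, U, S, Q]
Z -> fault, frames [B, U, S, Q, Z]
Q -> hit
Z -> hit
D -> fault, evict B, frames [U, S, Q, Z, D]
Q -> hit
B -> fault, evict U, frames [S, Q, Z, D, B]
Page faults: 7.

7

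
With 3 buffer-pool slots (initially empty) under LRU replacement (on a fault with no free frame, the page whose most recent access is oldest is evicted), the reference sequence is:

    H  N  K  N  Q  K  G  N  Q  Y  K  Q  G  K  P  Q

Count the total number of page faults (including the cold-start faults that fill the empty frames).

12

H -> fault, frames (H)
N -> fault, frames (H N)
K -> fault, frames (H N K)
N -> hit
Q -> fault, evict H, frames (K N Q)
K -> hit
G -> fault, evict N, frames (Q K G)
N -> fault, evict Q, frames (K G N)
Q -> fault, evict K, frames (G N Q)
Y -> fault, evict G, frames (N Q Y)
K -> fault, evict N, frames (Q Y K)
Q -> hit
G -> fault, evict Y, frames (K Q G)
K -> hit
P -> fault, evict Q, frames (G K P)
Q -> fault, evict G, frames (K P Q)
Page faults: 12.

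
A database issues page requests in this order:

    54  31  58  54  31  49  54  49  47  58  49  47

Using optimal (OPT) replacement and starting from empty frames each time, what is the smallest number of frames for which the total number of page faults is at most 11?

f=1: 12 faults
f=2: 8 faults
f=3: 5 faults
f=4: 5 faults
f=5: 5 faults
Smallest f with faults ≤ 11 is 2.

2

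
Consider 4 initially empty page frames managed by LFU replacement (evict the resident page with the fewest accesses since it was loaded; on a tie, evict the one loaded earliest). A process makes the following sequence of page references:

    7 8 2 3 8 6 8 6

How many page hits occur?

3

7 -> miss, frames [7]
8 -> miss, frames [7, 8]
2 -> miss, frames [7, 8, 2]
3 -> miss, frames [7, 8, 2, 3]
8 -> hit
6 -> miss, evict 7, frames [8, 2, 3, 6]
8 -> hit
6 -> hit
Hits: 3.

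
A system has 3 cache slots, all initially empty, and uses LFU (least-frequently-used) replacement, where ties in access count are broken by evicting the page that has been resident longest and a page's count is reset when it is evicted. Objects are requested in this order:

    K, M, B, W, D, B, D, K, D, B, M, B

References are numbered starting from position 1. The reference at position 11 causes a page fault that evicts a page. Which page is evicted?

pos 1: K: miss, frames {K}
pos 2: M: miss, frames {K,M}
pos 3: B: miss, frames {K,M,B}
pos 4: W: miss, evict K, frames {M,B,W}
pos 5: D: miss, evict M, frames {B,W,D}
pos 6: B: hit
pos 7: D: hit
pos 8: K: miss, evict W, frames {B,D,K}
pos 9: D: hit
pos 10: B: hit
pos 11: M: miss, evict K, frames {B,D,M}
At position 11, page K is evicted.

K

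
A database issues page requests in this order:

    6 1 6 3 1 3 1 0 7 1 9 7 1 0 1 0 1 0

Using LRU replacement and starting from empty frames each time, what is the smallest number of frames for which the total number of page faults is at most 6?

f=1: 18 faults
f=2: 11 faults
f=3: 7 faults
f=4: 6 faults
f=5: 6 faults
f=6: 6 faults
Smallest f with faults ≤ 6 is 4.

4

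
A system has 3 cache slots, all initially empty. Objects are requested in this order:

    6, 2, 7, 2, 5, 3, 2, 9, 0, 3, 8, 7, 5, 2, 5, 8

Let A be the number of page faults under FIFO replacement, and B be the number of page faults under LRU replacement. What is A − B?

Under FIFO: F F F . F F F F F F F F F F . F → 14 faults.
Under LRU: F F F . F F . F F F F F F F . F → 13 faults.
A − B = 14 − 13 = 1.

1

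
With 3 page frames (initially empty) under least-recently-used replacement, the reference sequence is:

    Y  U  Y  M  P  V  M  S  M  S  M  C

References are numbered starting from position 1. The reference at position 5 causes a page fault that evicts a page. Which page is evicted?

U

pos 1: Y: miss, frames (Y)
pos 2: U: miss, frames (Y U)
pos 3: Y: hit
pos 4: M: miss, frames (U Y M)
pos 5: P: miss, evict U, frames (Y M P)
At position 5, page U is evicted.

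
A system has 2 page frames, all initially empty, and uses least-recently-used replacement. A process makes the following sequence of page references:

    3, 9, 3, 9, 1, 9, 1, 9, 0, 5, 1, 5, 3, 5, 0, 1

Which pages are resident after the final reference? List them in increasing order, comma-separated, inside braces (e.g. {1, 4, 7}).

{0, 1}

3 -> miss, frames (3)
9 -> miss, frames (3 9)
3 -> hit
9 -> hit
1 -> miss, evict 3, frames (9 1)
9 -> hit
1 -> hit
9 -> hit
0 -> miss, evict 1, frames (9 0)
5 -> miss, evict 9, frames (0 5)
1 -> miss, evict 0, frames (5 1)
5 -> hit
3 -> miss, evict 1, frames (5 3)
5 -> hit
0 -> miss, evict 3, frames (5 0)
1 -> miss, evict 5, frames (0 1)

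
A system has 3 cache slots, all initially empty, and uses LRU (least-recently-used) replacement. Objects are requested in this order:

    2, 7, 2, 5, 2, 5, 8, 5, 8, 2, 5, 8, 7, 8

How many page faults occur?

2 -> fault, frames [2]
7 -> fault, frames [2, 7]
2 -> hit
5 -> fault, frames [7, 2, 5]
2 -> hit
5 -> hit
8 -> fault, evict 7, frames [2, 5, 8]
5 -> hit
8 -> hit
2 -> hit
5 -> hit
8 -> hit
7 -> fault, evict 2, frames [5, 8, 7]
8 -> hit
Page faults: 5.

5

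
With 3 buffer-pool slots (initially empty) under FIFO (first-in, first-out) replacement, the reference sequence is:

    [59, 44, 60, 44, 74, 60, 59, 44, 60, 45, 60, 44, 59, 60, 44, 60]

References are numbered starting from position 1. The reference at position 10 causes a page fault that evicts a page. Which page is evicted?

59

pos 1: 59 → fault, frames {59}
pos 2: 44 → fault, frames {59,44}
pos 3: 60 → fault, frames {59,44,60}
pos 4: 44 → hit
pos 5: 74 → fault, evict 59, frames {44,60,74}
pos 6: 60 → hit
pos 7: 59 → fault, evict 44, frames {60,74,59}
pos 8: 44 → fault, evict 60, frames {74,59,44}
pos 9: 60 → fault, evict 74, frames {59,44,60}
pos 10: 45 → fault, evict 59, frames {44,60,45}
At position 10, page 59 is evicted.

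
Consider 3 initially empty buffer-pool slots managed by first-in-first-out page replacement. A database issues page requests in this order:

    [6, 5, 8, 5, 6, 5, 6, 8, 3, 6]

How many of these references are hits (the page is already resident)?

5

6: miss, frames {6}
5: miss, frames {6,5}
8: miss, frames {6,5,8}
5: hit
6: hit
5: hit
6: hit
8: hit
3: miss, evict 6, frames {5,8,3}
6: miss, evict 5, frames {8,3,6}
Hits: 5.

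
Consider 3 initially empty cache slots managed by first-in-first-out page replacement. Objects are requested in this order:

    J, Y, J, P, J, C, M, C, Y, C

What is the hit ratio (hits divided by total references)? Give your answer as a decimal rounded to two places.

J -> miss, frames [J]
Y -> miss, frames [J, Y]
J -> hit
P -> miss, frames [J, Y, P]
J -> hit
C -> miss, evict J, frames [Y, P, C]
M -> miss, evict Y, frames [P, C, M]
C -> hit
Y -> miss, evict P, frames [C, M, Y]
C -> hit
Hits: 4 of 10 references → 4/10 = 0.4000.

0.40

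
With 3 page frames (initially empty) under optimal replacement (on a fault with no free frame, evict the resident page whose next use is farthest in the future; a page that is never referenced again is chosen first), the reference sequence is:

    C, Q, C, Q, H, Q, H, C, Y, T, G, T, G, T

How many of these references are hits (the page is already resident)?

8

C -> fault, frames [C]
Q -> fault, frames [C, Q]
C -> hit
Q -> hit
H -> fault, frames [C, Q, H]
Q -> hit
H -> hit
C -> hit
Y -> fault, evict H, frames [C, Q, Y]
T -> fault, evict Y, frames [C, Q, T]
G -> fault, evict Q, frames [C, T, G]
T -> hit
G -> hit
T -> hit
Hits: 8.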